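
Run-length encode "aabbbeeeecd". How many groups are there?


Input: aabbbeeeecd
Scanning for consecutive runs:
  Group 1: 'a' x 2 (positions 0-1)
  Group 2: 'b' x 3 (positions 2-4)
  Group 3: 'e' x 4 (positions 5-8)
  Group 4: 'c' x 1 (positions 9-9)
  Group 5: 'd' x 1 (positions 10-10)
Total groups: 5

5


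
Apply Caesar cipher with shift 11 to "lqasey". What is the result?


Caesar cipher: shift "lqasey" by 11
  'l' (pos 11) + 11 = pos 22 = 'w'
  'q' (pos 16) + 11 = pos 1 = 'b'
  'a' (pos 0) + 11 = pos 11 = 'l'
  's' (pos 18) + 11 = pos 3 = 'd'
  'e' (pos 4) + 11 = pos 15 = 'p'
  'y' (pos 24) + 11 = pos 9 = 'j'
Result: wbldpj

wbldpj


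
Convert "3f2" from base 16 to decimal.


Input: "3f2" in base 16
Positional expansion:
  Digit '3' (value 3) x 16^2 = 768
  Digit 'f' (value 15) x 16^1 = 240
  Digit '2' (value 2) x 16^0 = 2
Sum = 1010

1010


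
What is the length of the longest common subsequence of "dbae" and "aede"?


LCS of "dbae" and "aede"
DP table:
           a    e    d    e
      0    0    0    0    0
  d   0    0    0    1    1
  b   0    0    0    1    1
  a   0    1    1    1    1
  e   0    1    2    2    2
LCS length = dp[4][4] = 2

2


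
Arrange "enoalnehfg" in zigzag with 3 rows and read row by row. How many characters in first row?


Zigzag "enoalnehfg" into 3 rows:
Placing characters:
  'e' => row 0
  'n' => row 1
  'o' => row 2
  'a' => row 1
  'l' => row 0
  'n' => row 1
  'e' => row 2
  'h' => row 1
  'f' => row 0
  'g' => row 1
Rows:
  Row 0: "elf"
  Row 1: "nanhg"
  Row 2: "oe"
First row length: 3

3


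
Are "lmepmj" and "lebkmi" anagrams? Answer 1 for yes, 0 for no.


Strings: "lmepmj", "lebkmi"
Sorted first:  ejlmmp
Sorted second: beiklm
Differ at position 0: 'e' vs 'b' => not anagrams

0


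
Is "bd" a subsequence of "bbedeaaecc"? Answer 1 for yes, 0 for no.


Check if "bd" is a subsequence of "bbedeaaecc"
Greedy scan:
  Position 0 ('b'): matches sub[0] = 'b'
  Position 1 ('b'): no match needed
  Position 2 ('e'): no match needed
  Position 3 ('d'): matches sub[1] = 'd'
  Position 4 ('e'): no match needed
  Position 5 ('a'): no match needed
  Position 6 ('a'): no match needed
  Position 7 ('e'): no match needed
  Position 8 ('c'): no match needed
  Position 9 ('c'): no match needed
All 2 characters matched => is a subsequence

1


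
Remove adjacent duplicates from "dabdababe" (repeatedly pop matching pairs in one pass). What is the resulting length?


Input: dabdababe
Stack-based adjacent duplicate removal:
  Read 'd': push. Stack: d
  Read 'a': push. Stack: da
  Read 'b': push. Stack: dab
  Read 'd': push. Stack: dabd
  Read 'a': push. Stack: dabda
  Read 'b': push. Stack: dabdab
  Read 'a': push. Stack: dabdaba
  Read 'b': push. Stack: dabdabab
  Read 'e': push. Stack: dabdababe
Final stack: "dabdababe" (length 9)

9


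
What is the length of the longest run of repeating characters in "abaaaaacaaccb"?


Input: "abaaaaacaaccb"
Scanning for longest run:
  Position 1 ('b'): new char, reset run to 1
  Position 2 ('a'): new char, reset run to 1
  Position 3 ('a'): continues run of 'a', length=2
  Position 4 ('a'): continues run of 'a', length=3
  Position 5 ('a'): continues run of 'a', length=4
  Position 6 ('a'): continues run of 'a', length=5
  Position 7 ('c'): new char, reset run to 1
  Position 8 ('a'): new char, reset run to 1
  Position 9 ('a'): continues run of 'a', length=2
  Position 10 ('c'): new char, reset run to 1
  Position 11 ('c'): continues run of 'c', length=2
  Position 12 ('b'): new char, reset run to 1
Longest run: 'a' with length 5

5


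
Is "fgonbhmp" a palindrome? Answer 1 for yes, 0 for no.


Input: fgonbhmp
Reversed: pmhbnogf
  Compare pos 0 ('f') with pos 7 ('p'): MISMATCH
  Compare pos 1 ('g') with pos 6 ('m'): MISMATCH
  Compare pos 2 ('o') with pos 5 ('h'): MISMATCH
  Compare pos 3 ('n') with pos 4 ('b'): MISMATCH
Result: not a palindrome

0


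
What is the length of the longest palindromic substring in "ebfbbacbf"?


Input: "ebfbbacbf"
Checking substrings for palindromes:
  [1:4] "bfb" (len 3) => palindrome
  [3:5] "bb" (len 2) => palindrome
Longest palindromic substring: "bfb" with length 3

3


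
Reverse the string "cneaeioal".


Input: cneaeioal
Reading characters right to left:
  Position 8: 'l'
  Position 7: 'a'
  Position 6: 'o'
  Position 5: 'i'
  Position 4: 'e'
  Position 3: 'a'
  Position 2: 'e'
  Position 1: 'n'
  Position 0: 'c'
Reversed: laoieaenc

laoieaenc


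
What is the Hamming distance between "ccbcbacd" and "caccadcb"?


Comparing "ccbcbacd" and "caccadcb" position by position:
  Position 0: 'c' vs 'c' => same
  Position 1: 'c' vs 'a' => differ
  Position 2: 'b' vs 'c' => differ
  Position 3: 'c' vs 'c' => same
  Position 4: 'b' vs 'a' => differ
  Position 5: 'a' vs 'd' => differ
  Position 6: 'c' vs 'c' => same
  Position 7: 'd' vs 'b' => differ
Total differences (Hamming distance): 5

5


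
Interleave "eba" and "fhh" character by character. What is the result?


Interleaving "eba" and "fhh":
  Position 0: 'e' from first, 'f' from second => "ef"
  Position 1: 'b' from first, 'h' from second => "bh"
  Position 2: 'a' from first, 'h' from second => "ah"
Result: efbhah

efbhah


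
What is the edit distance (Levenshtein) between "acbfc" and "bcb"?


Computing edit distance: "acbfc" -> "bcb"
DP table:
           b    c    b
      0    1    2    3
  a   1    1    2    3
  c   2    2    1    2
  b   3    2    2    1
  f   4    3    3    2
  c   5    4    3    3
Edit distance = dp[5][3] = 3

3


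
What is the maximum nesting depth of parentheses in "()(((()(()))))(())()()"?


Input: "()(((()(()))))(())()()"
Tracking depth:
  Position 0 '(': depth becomes 1
  Position 1 ')': depth becomes 0
  Position 2 '(': depth becomes 1
  Position 3 '(': depth becomes 2
  Position 4 '(': depth becomes 3
  Position 5 '(': depth becomes 4
  Position 6 ')': depth becomes 3
  Position 7 '(': depth becomes 4
  Position 8 '(': depth becomes 5
  Position 9 ')': depth becomes 4
  Position 10 ')': depth becomes 3
  Position 11 ')': depth becomes 2
  Position 12 ')': depth becomes 1
  Position 13 ')': depth becomes 0
  Position 14 '(': depth becomes 1
  Position 15 '(': depth becomes 2
  Position 16 ')': depth becomes 1
  Position 17 ')': depth becomes 0
  Position 18 '(': depth becomes 1
  Position 19 ')': depth becomes 0
  Position 20 '(': depth becomes 1
  Position 21 ')': depth becomes 0
Maximum depth reached: 5

5


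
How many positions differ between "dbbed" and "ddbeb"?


Comparing "dbbed" and "ddbeb" position by position:
  Position 0: 'd' vs 'd' => same
  Position 1: 'b' vs 'd' => DIFFER
  Position 2: 'b' vs 'b' => same
  Position 3: 'e' vs 'e' => same
  Position 4: 'd' vs 'b' => DIFFER
Positions that differ: 2

2


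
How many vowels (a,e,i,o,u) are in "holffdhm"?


Input: holffdhm
Checking each character:
  'h' at position 0: consonant
  'o' at position 1: vowel (running total: 1)
  'l' at position 2: consonant
  'f' at position 3: consonant
  'f' at position 4: consonant
  'd' at position 5: consonant
  'h' at position 6: consonant
  'm' at position 7: consonant
Total vowels: 1

1


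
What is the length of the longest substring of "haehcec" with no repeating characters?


Input: "haehcec"
Sliding window (track last position of each char):
  Position 0 ('h'): window [0,0] length 1 -- new best
  Position 1 ('a'): window [0,1] length 2 -- new best
  Position 2 ('e'): window [0,2] length 3 -- new best
  Position 3 ('h'): repeat (last at 0), move window start to 1
  Position 3 ('h'): window [1,3] length 3
  Position 4 ('c'): window [1,4] length 4 -- new best
  Position 5 ('e'): repeat (last at 2), move window start to 3
  Position 5 ('e'): window [3,5] length 3
  Position 6 ('c'): repeat (last at 4), move window start to 5
  Position 6 ('c'): window [5,6] length 2
Longest substring with no repeats: "aehc" with length 4

4


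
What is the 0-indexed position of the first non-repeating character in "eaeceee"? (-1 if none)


Input: eaeceee
Character frequencies:
  'a': 1
  'c': 1
  'e': 5
Scanning left to right for freq == 1:
  Position 0 ('e'): freq=5, skip
  Position 1 ('a'): unique! => answer = 1

1


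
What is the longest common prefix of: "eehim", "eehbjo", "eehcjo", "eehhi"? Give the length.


Words: eehim, eehbjo, eehcjo, eehhi
  Position 0: all 'e' => match
  Position 1: all 'e' => match
  Position 2: all 'h' => match
  Position 3: ('i', 'b', 'c', 'h') => mismatch, stop
LCP = "eeh" (length 3)

3


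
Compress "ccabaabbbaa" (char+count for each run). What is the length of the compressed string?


Input: ccabaabbbaa
Runs:
  'c' x 2 => "c2"
  'a' x 1 => "a1"
  'b' x 1 => "b1"
  'a' x 2 => "a2"
  'b' x 3 => "b3"
  'a' x 2 => "a2"
Compressed: "c2a1b1a2b3a2"
Compressed length: 12

12


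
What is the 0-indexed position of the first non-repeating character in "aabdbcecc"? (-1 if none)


Input: aabdbcecc
Character frequencies:
  'a': 2
  'b': 2
  'c': 3
  'd': 1
  'e': 1
Scanning left to right for freq == 1:
  Position 0 ('a'): freq=2, skip
  Position 1 ('a'): freq=2, skip
  Position 2 ('b'): freq=2, skip
  Position 3 ('d'): unique! => answer = 3

3


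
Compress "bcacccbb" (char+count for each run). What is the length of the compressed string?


Input: bcacccbb
Runs:
  'b' x 1 => "b1"
  'c' x 1 => "c1"
  'a' x 1 => "a1"
  'c' x 3 => "c3"
  'b' x 2 => "b2"
Compressed: "b1c1a1c3b2"
Compressed length: 10

10


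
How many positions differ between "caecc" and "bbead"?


Comparing "caecc" and "bbead" position by position:
  Position 0: 'c' vs 'b' => DIFFER
  Position 1: 'a' vs 'b' => DIFFER
  Position 2: 'e' vs 'e' => same
  Position 3: 'c' vs 'a' => DIFFER
  Position 4: 'c' vs 'd' => DIFFER
Positions that differ: 4

4


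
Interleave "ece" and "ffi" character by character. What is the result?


Interleaving "ece" and "ffi":
  Position 0: 'e' from first, 'f' from second => "ef"
  Position 1: 'c' from first, 'f' from second => "cf"
  Position 2: 'e' from first, 'i' from second => "ei"
Result: efcfei

efcfei


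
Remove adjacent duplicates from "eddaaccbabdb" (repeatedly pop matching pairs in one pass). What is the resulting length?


Input: eddaaccbabdb
Stack-based adjacent duplicate removal:
  Read 'e': push. Stack: e
  Read 'd': push. Stack: ed
  Read 'd': matches stack top 'd' => pop. Stack: e
  Read 'a': push. Stack: ea
  Read 'a': matches stack top 'a' => pop. Stack: e
  Read 'c': push. Stack: ec
  Read 'c': matches stack top 'c' => pop. Stack: e
  Read 'b': push. Stack: eb
  Read 'a': push. Stack: eba
  Read 'b': push. Stack: ebab
  Read 'd': push. Stack: ebabd
  Read 'b': push. Stack: ebabdb
Final stack: "ebabdb" (length 6)

6


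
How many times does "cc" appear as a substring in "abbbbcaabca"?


Searching for "cc" in "abbbbcaabca"
Scanning each position:
  Position 0: "ab" => no
  Position 1: "bb" => no
  Position 2: "bb" => no
  Position 3: "bb" => no
  Position 4: "bc" => no
  Position 5: "ca" => no
  Position 6: "aa" => no
  Position 7: "ab" => no
  Position 8: "bc" => no
  Position 9: "ca" => no
Total occurrences: 0

0


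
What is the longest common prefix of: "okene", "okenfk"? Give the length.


Words: okene, okenfk
  Position 0: all 'o' => match
  Position 1: all 'k' => match
  Position 2: all 'e' => match
  Position 3: all 'n' => match
  Position 4: ('e', 'f') => mismatch, stop
LCP = "oken" (length 4)

4


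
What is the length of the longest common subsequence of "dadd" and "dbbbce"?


LCS of "dadd" and "dbbbce"
DP table:
           d    b    b    b    c    e
      0    0    0    0    0    0    0
  d   0    1    1    1    1    1    1
  a   0    1    1    1    1    1    1
  d   0    1    1    1    1    1    1
  d   0    1    1    1    1    1    1
LCS length = dp[4][6] = 1

1


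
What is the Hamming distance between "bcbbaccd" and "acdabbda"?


Comparing "bcbbaccd" and "acdabbda" position by position:
  Position 0: 'b' vs 'a' => differ
  Position 1: 'c' vs 'c' => same
  Position 2: 'b' vs 'd' => differ
  Position 3: 'b' vs 'a' => differ
  Position 4: 'a' vs 'b' => differ
  Position 5: 'c' vs 'b' => differ
  Position 6: 'c' vs 'd' => differ
  Position 7: 'd' vs 'a' => differ
Total differences (Hamming distance): 7

7


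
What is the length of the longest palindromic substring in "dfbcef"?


Input: "dfbcef"
Checking substrings for palindromes:
  No multi-char palindromic substrings found
Longest palindromic substring: "d" with length 1

1


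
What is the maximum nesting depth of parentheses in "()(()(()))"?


Input: "()(()(()))"
Tracking depth:
  Position 0 '(': depth becomes 1
  Position 1 ')': depth becomes 0
  Position 2 '(': depth becomes 1
  Position 3 '(': depth becomes 2
  Position 4 ')': depth becomes 1
  Position 5 '(': depth becomes 2
  Position 6 '(': depth becomes 3
  Position 7 ')': depth becomes 2
  Position 8 ')': depth becomes 1
  Position 9 ')': depth becomes 0
Maximum depth reached: 3

3


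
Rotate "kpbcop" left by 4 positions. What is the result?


Input: "kpbcop", rotate left by 4
First 4 characters: "kpbc"
Remaining characters: "op"
Concatenate remaining + first: "op" + "kpbc" = "opkpbc"

opkpbc


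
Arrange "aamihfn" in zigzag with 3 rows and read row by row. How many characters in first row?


Zigzag "aamihfn" into 3 rows:
Placing characters:
  'a' => row 0
  'a' => row 1
  'm' => row 2
  'i' => row 1
  'h' => row 0
  'f' => row 1
  'n' => row 2
Rows:
  Row 0: "ah"
  Row 1: "aif"
  Row 2: "mn"
First row length: 2

2


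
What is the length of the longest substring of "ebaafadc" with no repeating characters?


Input: "ebaafadc"
Sliding window (track last position of each char):
  Position 0 ('e'): window [0,0] length 1 -- new best
  Position 1 ('b'): window [0,1] length 2 -- new best
  Position 2 ('a'): window [0,2] length 3 -- new best
  Position 3 ('a'): repeat (last at 2), move window start to 3
  Position 3 ('a'): window [3,3] length 1
  Position 4 ('f'): window [3,4] length 2
  Position 5 ('a'): repeat (last at 3), move window start to 4
  Position 5 ('a'): window [4,5] length 2
  Position 6 ('d'): window [4,6] length 3
  Position 7 ('c'): window [4,7] length 4 -- new best
Longest substring with no repeats: "fadc" with length 4

4


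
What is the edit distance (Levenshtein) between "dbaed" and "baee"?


Computing edit distance: "dbaed" -> "baee"
DP table:
           b    a    e    e
      0    1    2    3    4
  d   1    1    2    3    4
  b   2    1    2    3    4
  a   3    2    1    2    3
  e   4    3    2    1    2
  d   5    4    3    2    2
Edit distance = dp[5][4] = 2

2


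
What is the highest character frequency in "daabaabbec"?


Input: daabaabbec
Character counts:
  'a': 4
  'b': 3
  'c': 1
  'd': 1
  'e': 1
Maximum frequency: 4

4


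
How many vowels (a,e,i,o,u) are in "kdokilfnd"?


Input: kdokilfnd
Checking each character:
  'k' at position 0: consonant
  'd' at position 1: consonant
  'o' at position 2: vowel (running total: 1)
  'k' at position 3: consonant
  'i' at position 4: vowel (running total: 2)
  'l' at position 5: consonant
  'f' at position 6: consonant
  'n' at position 7: consonant
  'd' at position 8: consonant
Total vowels: 2

2


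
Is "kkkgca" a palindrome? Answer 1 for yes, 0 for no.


Input: kkkgca
Reversed: acgkkk
  Compare pos 0 ('k') with pos 5 ('a'): MISMATCH
  Compare pos 1 ('k') with pos 4 ('c'): MISMATCH
  Compare pos 2 ('k') with pos 3 ('g'): MISMATCH
Result: not a palindrome

0


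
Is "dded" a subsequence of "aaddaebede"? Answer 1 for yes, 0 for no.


Check if "dded" is a subsequence of "aaddaebede"
Greedy scan:
  Position 0 ('a'): no match needed
  Position 1 ('a'): no match needed
  Position 2 ('d'): matches sub[0] = 'd'
  Position 3 ('d'): matches sub[1] = 'd'
  Position 4 ('a'): no match needed
  Position 5 ('e'): matches sub[2] = 'e'
  Position 6 ('b'): no match needed
  Position 7 ('e'): no match needed
  Position 8 ('d'): matches sub[3] = 'd'
  Position 9 ('e'): no match needed
All 4 characters matched => is a subsequence

1


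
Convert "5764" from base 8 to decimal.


Input: "5764" in base 8
Positional expansion:
  Digit '5' (value 5) x 8^3 = 2560
  Digit '7' (value 7) x 8^2 = 448
  Digit '6' (value 6) x 8^1 = 48
  Digit '4' (value 4) x 8^0 = 4
Sum = 3060

3060


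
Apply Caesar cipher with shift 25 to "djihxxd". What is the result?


Caesar cipher: shift "djihxxd" by 25
  'd' (pos 3) + 25 = pos 2 = 'c'
  'j' (pos 9) + 25 = pos 8 = 'i'
  'i' (pos 8) + 25 = pos 7 = 'h'
  'h' (pos 7) + 25 = pos 6 = 'g'
  'x' (pos 23) + 25 = pos 22 = 'w'
  'x' (pos 23) + 25 = pos 22 = 'w'
  'd' (pos 3) + 25 = pos 2 = 'c'
Result: cihgwwc

cihgwwc


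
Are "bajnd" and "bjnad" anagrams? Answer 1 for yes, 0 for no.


Strings: "bajnd", "bjnad"
Sorted first:  abdjn
Sorted second: abdjn
Sorted forms match => anagrams

1


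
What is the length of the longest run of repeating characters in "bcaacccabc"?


Input: "bcaacccabc"
Scanning for longest run:
  Position 1 ('c'): new char, reset run to 1
  Position 2 ('a'): new char, reset run to 1
  Position 3 ('a'): continues run of 'a', length=2
  Position 4 ('c'): new char, reset run to 1
  Position 5 ('c'): continues run of 'c', length=2
  Position 6 ('c'): continues run of 'c', length=3
  Position 7 ('a'): new char, reset run to 1
  Position 8 ('b'): new char, reset run to 1
  Position 9 ('c'): new char, reset run to 1
Longest run: 'c' with length 3

3


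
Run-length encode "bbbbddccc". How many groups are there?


Input: bbbbddccc
Scanning for consecutive runs:
  Group 1: 'b' x 4 (positions 0-3)
  Group 2: 'd' x 2 (positions 4-5)
  Group 3: 'c' x 3 (positions 6-8)
Total groups: 3

3


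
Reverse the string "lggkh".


Input: lggkh
Reading characters right to left:
  Position 4: 'h'
  Position 3: 'k'
  Position 2: 'g'
  Position 1: 'g'
  Position 0: 'l'
Reversed: hkggl

hkggl


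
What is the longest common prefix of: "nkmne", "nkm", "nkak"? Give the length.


Words: nkmne, nkm, nkak
  Position 0: all 'n' => match
  Position 1: all 'k' => match
  Position 2: ('m', 'm', 'a') => mismatch, stop
LCP = "nk" (length 2)

2


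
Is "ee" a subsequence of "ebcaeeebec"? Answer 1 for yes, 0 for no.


Check if "ee" is a subsequence of "ebcaeeebec"
Greedy scan:
  Position 0 ('e'): matches sub[0] = 'e'
  Position 1 ('b'): no match needed
  Position 2 ('c'): no match needed
  Position 3 ('a'): no match needed
  Position 4 ('e'): matches sub[1] = 'e'
  Position 5 ('e'): no match needed
  Position 6 ('e'): no match needed
  Position 7 ('b'): no match needed
  Position 8 ('e'): no match needed
  Position 9 ('c'): no match needed
All 2 characters matched => is a subsequence

1


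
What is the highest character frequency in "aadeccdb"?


Input: aadeccdb
Character counts:
  'a': 2
  'b': 1
  'c': 2
  'd': 2
  'e': 1
Maximum frequency: 2

2


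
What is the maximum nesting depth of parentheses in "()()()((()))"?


Input: "()()()((()))"
Tracking depth:
  Position 0 '(': depth becomes 1
  Position 1 ')': depth becomes 0
  Position 2 '(': depth becomes 1
  Position 3 ')': depth becomes 0
  Position 4 '(': depth becomes 1
  Position 5 ')': depth becomes 0
  Position 6 '(': depth becomes 1
  Position 7 '(': depth becomes 2
  Position 8 '(': depth becomes 3
  Position 9 ')': depth becomes 2
  Position 10 ')': depth becomes 1
  Position 11 ')': depth becomes 0
Maximum depth reached: 3

3


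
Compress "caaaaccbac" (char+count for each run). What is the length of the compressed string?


Input: caaaaccbac
Runs:
  'c' x 1 => "c1"
  'a' x 4 => "a4"
  'c' x 2 => "c2"
  'b' x 1 => "b1"
  'a' x 1 => "a1"
  'c' x 1 => "c1"
Compressed: "c1a4c2b1a1c1"
Compressed length: 12

12


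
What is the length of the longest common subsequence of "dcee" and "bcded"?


LCS of "dcee" and "bcded"
DP table:
           b    c    d    e    d
      0    0    0    0    0    0
  d   0    0    0    1    1    1
  c   0    0    1    1    1    1
  e   0    0    1    1    2    2
  e   0    0    1    1    2    2
LCS length = dp[4][5] = 2

2


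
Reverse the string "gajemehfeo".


Input: gajemehfeo
Reading characters right to left:
  Position 9: 'o'
  Position 8: 'e'
  Position 7: 'f'
  Position 6: 'h'
  Position 5: 'e'
  Position 4: 'm'
  Position 3: 'e'
  Position 2: 'j'
  Position 1: 'a'
  Position 0: 'g'
Reversed: oefhemejag

oefhemejag


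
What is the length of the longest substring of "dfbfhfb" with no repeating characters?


Input: "dfbfhfb"
Sliding window (track last position of each char):
  Position 0 ('d'): window [0,0] length 1 -- new best
  Position 1 ('f'): window [0,1] length 2 -- new best
  Position 2 ('b'): window [0,2] length 3 -- new best
  Position 3 ('f'): repeat (last at 1), move window start to 2
  Position 3 ('f'): window [2,3] length 2
  Position 4 ('h'): window [2,4] length 3
  Position 5 ('f'): repeat (last at 3), move window start to 4
  Position 5 ('f'): window [4,5] length 2
  Position 6 ('b'): window [4,6] length 3
Longest substring with no repeats: "dfb" with length 3

3


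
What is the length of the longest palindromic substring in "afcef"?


Input: "afcef"
Checking substrings for palindromes:
  No multi-char palindromic substrings found
Longest palindromic substring: "a" with length 1

1


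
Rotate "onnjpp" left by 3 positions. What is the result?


Input: "onnjpp", rotate left by 3
First 3 characters: "onn"
Remaining characters: "jpp"
Concatenate remaining + first: "jpp" + "onn" = "jpponn"

jpponn


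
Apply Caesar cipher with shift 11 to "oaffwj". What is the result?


Caesar cipher: shift "oaffwj" by 11
  'o' (pos 14) + 11 = pos 25 = 'z'
  'a' (pos 0) + 11 = pos 11 = 'l'
  'f' (pos 5) + 11 = pos 16 = 'q'
  'f' (pos 5) + 11 = pos 16 = 'q'
  'w' (pos 22) + 11 = pos 7 = 'h'
  'j' (pos 9) + 11 = pos 20 = 'u'
Result: zlqqhu

zlqqhu


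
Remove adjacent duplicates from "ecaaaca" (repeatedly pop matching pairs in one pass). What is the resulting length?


Input: ecaaaca
Stack-based adjacent duplicate removal:
  Read 'e': push. Stack: e
  Read 'c': push. Stack: ec
  Read 'a': push. Stack: eca
  Read 'a': matches stack top 'a' => pop. Stack: ec
  Read 'a': push. Stack: eca
  Read 'c': push. Stack: ecac
  Read 'a': push. Stack: ecaca
Final stack: "ecaca" (length 5)

5


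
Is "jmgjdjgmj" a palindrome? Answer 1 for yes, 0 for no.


Input: jmgjdjgmj
Reversed: jmgjdjgmj
  Compare pos 0 ('j') with pos 8 ('j'): match
  Compare pos 1 ('m') with pos 7 ('m'): match
  Compare pos 2 ('g') with pos 6 ('g'): match
  Compare pos 3 ('j') with pos 5 ('j'): match
Result: palindrome

1


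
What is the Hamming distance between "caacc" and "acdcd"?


Comparing "caacc" and "acdcd" position by position:
  Position 0: 'c' vs 'a' => differ
  Position 1: 'a' vs 'c' => differ
  Position 2: 'a' vs 'd' => differ
  Position 3: 'c' vs 'c' => same
  Position 4: 'c' vs 'd' => differ
Total differences (Hamming distance): 4

4


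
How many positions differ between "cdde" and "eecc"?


Comparing "cdde" and "eecc" position by position:
  Position 0: 'c' vs 'e' => DIFFER
  Position 1: 'd' vs 'e' => DIFFER
  Position 2: 'd' vs 'c' => DIFFER
  Position 3: 'e' vs 'c' => DIFFER
Positions that differ: 4

4


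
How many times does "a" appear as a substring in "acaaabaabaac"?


Searching for "a" in "acaaabaabaac"
Scanning each position:
  Position 0: "a" => MATCH
  Position 1: "c" => no
  Position 2: "a" => MATCH
  Position 3: "a" => MATCH
  Position 4: "a" => MATCH
  Position 5: "b" => no
  Position 6: "a" => MATCH
  Position 7: "a" => MATCH
  Position 8: "b" => no
  Position 9: "a" => MATCH
  Position 10: "a" => MATCH
  Position 11: "c" => no
Total occurrences: 8

8


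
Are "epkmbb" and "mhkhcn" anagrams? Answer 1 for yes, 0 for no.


Strings: "epkmbb", "mhkhcn"
Sorted first:  bbekmp
Sorted second: chhkmn
Differ at position 0: 'b' vs 'c' => not anagrams

0


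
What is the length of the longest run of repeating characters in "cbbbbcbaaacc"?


Input: "cbbbbcbaaacc"
Scanning for longest run:
  Position 1 ('b'): new char, reset run to 1
  Position 2 ('b'): continues run of 'b', length=2
  Position 3 ('b'): continues run of 'b', length=3
  Position 4 ('b'): continues run of 'b', length=4
  Position 5 ('c'): new char, reset run to 1
  Position 6 ('b'): new char, reset run to 1
  Position 7 ('a'): new char, reset run to 1
  Position 8 ('a'): continues run of 'a', length=2
  Position 9 ('a'): continues run of 'a', length=3
  Position 10 ('c'): new char, reset run to 1
  Position 11 ('c'): continues run of 'c', length=2
Longest run: 'b' with length 4

4


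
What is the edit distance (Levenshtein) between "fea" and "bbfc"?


Computing edit distance: "fea" -> "bbfc"
DP table:
           b    b    f    c
      0    1    2    3    4
  f   1    1    2    2    3
  e   2    2    2    3    3
  a   3    3    3    3    4
Edit distance = dp[3][4] = 4

4


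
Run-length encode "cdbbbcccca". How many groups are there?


Input: cdbbbcccca
Scanning for consecutive runs:
  Group 1: 'c' x 1 (positions 0-0)
  Group 2: 'd' x 1 (positions 1-1)
  Group 3: 'b' x 3 (positions 2-4)
  Group 4: 'c' x 4 (positions 5-8)
  Group 5: 'a' x 1 (positions 9-9)
Total groups: 5

5


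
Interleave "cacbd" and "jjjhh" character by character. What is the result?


Interleaving "cacbd" and "jjjhh":
  Position 0: 'c' from first, 'j' from second => "cj"
  Position 1: 'a' from first, 'j' from second => "aj"
  Position 2: 'c' from first, 'j' from second => "cj"
  Position 3: 'b' from first, 'h' from second => "bh"
  Position 4: 'd' from first, 'h' from second => "dh"
Result: cjajcjbhdh

cjajcjbhdh


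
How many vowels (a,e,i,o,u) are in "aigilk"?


Input: aigilk
Checking each character:
  'a' at position 0: vowel (running total: 1)
  'i' at position 1: vowel (running total: 2)
  'g' at position 2: consonant
  'i' at position 3: vowel (running total: 3)
  'l' at position 4: consonant
  'k' at position 5: consonant
Total vowels: 3

3


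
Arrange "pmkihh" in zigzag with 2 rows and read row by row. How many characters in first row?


Zigzag "pmkihh" into 2 rows:
Placing characters:
  'p' => row 0
  'm' => row 1
  'k' => row 0
  'i' => row 1
  'h' => row 0
  'h' => row 1
Rows:
  Row 0: "pkh"
  Row 1: "mih"
First row length: 3

3


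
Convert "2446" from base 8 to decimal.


Input: "2446" in base 8
Positional expansion:
  Digit '2' (value 2) x 8^3 = 1024
  Digit '4' (value 4) x 8^2 = 256
  Digit '4' (value 4) x 8^1 = 32
  Digit '6' (value 6) x 8^0 = 6
Sum = 1318

1318


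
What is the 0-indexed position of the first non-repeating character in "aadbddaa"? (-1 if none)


Input: aadbddaa
Character frequencies:
  'a': 4
  'b': 1
  'd': 3
Scanning left to right for freq == 1:
  Position 0 ('a'): freq=4, skip
  Position 1 ('a'): freq=4, skip
  Position 2 ('d'): freq=3, skip
  Position 3 ('b'): unique! => answer = 3

3


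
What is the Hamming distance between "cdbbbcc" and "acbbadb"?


Comparing "cdbbbcc" and "acbbadb" position by position:
  Position 0: 'c' vs 'a' => differ
  Position 1: 'd' vs 'c' => differ
  Position 2: 'b' vs 'b' => same
  Position 3: 'b' vs 'b' => same
  Position 4: 'b' vs 'a' => differ
  Position 5: 'c' vs 'd' => differ
  Position 6: 'c' vs 'b' => differ
Total differences (Hamming distance): 5

5


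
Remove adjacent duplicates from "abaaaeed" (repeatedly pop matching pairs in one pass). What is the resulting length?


Input: abaaaeed
Stack-based adjacent duplicate removal:
  Read 'a': push. Stack: a
  Read 'b': push. Stack: ab
  Read 'a': push. Stack: aba
  Read 'a': matches stack top 'a' => pop. Stack: ab
  Read 'a': push. Stack: aba
  Read 'e': push. Stack: abae
  Read 'e': matches stack top 'e' => pop. Stack: aba
  Read 'd': push. Stack: abad
Final stack: "abad" (length 4)

4


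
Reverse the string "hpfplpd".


Input: hpfplpd
Reading characters right to left:
  Position 6: 'd'
  Position 5: 'p'
  Position 4: 'l'
  Position 3: 'p'
  Position 2: 'f'
  Position 1: 'p'
  Position 0: 'h'
Reversed: dplpfph

dplpfph


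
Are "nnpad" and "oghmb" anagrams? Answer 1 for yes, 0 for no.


Strings: "nnpad", "oghmb"
Sorted first:  adnnp
Sorted second: bghmo
Differ at position 0: 'a' vs 'b' => not anagrams

0


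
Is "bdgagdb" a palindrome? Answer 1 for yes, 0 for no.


Input: bdgagdb
Reversed: bdgagdb
  Compare pos 0 ('b') with pos 6 ('b'): match
  Compare pos 1 ('d') with pos 5 ('d'): match
  Compare pos 2 ('g') with pos 4 ('g'): match
Result: palindrome

1


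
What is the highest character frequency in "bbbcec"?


Input: bbbcec
Character counts:
  'b': 3
  'c': 2
  'e': 1
Maximum frequency: 3

3


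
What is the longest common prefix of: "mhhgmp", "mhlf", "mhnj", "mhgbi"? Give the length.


Words: mhhgmp, mhlf, mhnj, mhgbi
  Position 0: all 'm' => match
  Position 1: all 'h' => match
  Position 2: ('h', 'l', 'n', 'g') => mismatch, stop
LCP = "mh" (length 2)

2


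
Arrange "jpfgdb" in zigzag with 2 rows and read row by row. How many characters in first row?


Zigzag "jpfgdb" into 2 rows:
Placing characters:
  'j' => row 0
  'p' => row 1
  'f' => row 0
  'g' => row 1
  'd' => row 0
  'b' => row 1
Rows:
  Row 0: "jfd"
  Row 1: "pgb"
First row length: 3

3


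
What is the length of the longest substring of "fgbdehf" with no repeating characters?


Input: "fgbdehf"
Sliding window (track last position of each char):
  Position 0 ('f'): window [0,0] length 1 -- new best
  Position 1 ('g'): window [0,1] length 2 -- new best
  Position 2 ('b'): window [0,2] length 3 -- new best
  Position 3 ('d'): window [0,3] length 4 -- new best
  Position 4 ('e'): window [0,4] length 5 -- new best
  Position 5 ('h'): window [0,5] length 6 -- new best
  Position 6 ('f'): repeat (last at 0), move window start to 1
  Position 6 ('f'): window [1,6] length 6
Longest substring with no repeats: "fgbdeh" with length 6

6


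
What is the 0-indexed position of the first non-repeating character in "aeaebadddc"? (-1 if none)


Input: aeaebadddc
Character frequencies:
  'a': 3
  'b': 1
  'c': 1
  'd': 3
  'e': 2
Scanning left to right for freq == 1:
  Position 0 ('a'): freq=3, skip
  Position 1 ('e'): freq=2, skip
  Position 2 ('a'): freq=3, skip
  Position 3 ('e'): freq=2, skip
  Position 4 ('b'): unique! => answer = 4

4


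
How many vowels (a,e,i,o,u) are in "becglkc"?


Input: becglkc
Checking each character:
  'b' at position 0: consonant
  'e' at position 1: vowel (running total: 1)
  'c' at position 2: consonant
  'g' at position 3: consonant
  'l' at position 4: consonant
  'k' at position 5: consonant
  'c' at position 6: consonant
Total vowels: 1

1


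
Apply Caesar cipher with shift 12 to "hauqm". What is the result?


Caesar cipher: shift "hauqm" by 12
  'h' (pos 7) + 12 = pos 19 = 't'
  'a' (pos 0) + 12 = pos 12 = 'm'
  'u' (pos 20) + 12 = pos 6 = 'g'
  'q' (pos 16) + 12 = pos 2 = 'c'
  'm' (pos 12) + 12 = pos 24 = 'y'
Result: tmgcy

tmgcy


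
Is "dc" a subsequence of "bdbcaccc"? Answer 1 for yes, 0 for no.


Check if "dc" is a subsequence of "bdbcaccc"
Greedy scan:
  Position 0 ('b'): no match needed
  Position 1 ('d'): matches sub[0] = 'd'
  Position 2 ('b'): no match needed
  Position 3 ('c'): matches sub[1] = 'c'
  Position 4 ('a'): no match needed
  Position 5 ('c'): no match needed
  Position 6 ('c'): no match needed
  Position 7 ('c'): no match needed
All 2 characters matched => is a subsequence

1


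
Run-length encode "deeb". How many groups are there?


Input: deeb
Scanning for consecutive runs:
  Group 1: 'd' x 1 (positions 0-0)
  Group 2: 'e' x 2 (positions 1-2)
  Group 3: 'b' x 1 (positions 3-3)
Total groups: 3

3


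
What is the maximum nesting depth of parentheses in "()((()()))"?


Input: "()((()()))"
Tracking depth:
  Position 0 '(': depth becomes 1
  Position 1 ')': depth becomes 0
  Position 2 '(': depth becomes 1
  Position 3 '(': depth becomes 2
  Position 4 '(': depth becomes 3
  Position 5 ')': depth becomes 2
  Position 6 '(': depth becomes 3
  Position 7 ')': depth becomes 2
  Position 8 ')': depth becomes 1
  Position 9 ')': depth becomes 0
Maximum depth reached: 3

3


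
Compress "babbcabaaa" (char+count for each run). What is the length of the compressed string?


Input: babbcabaaa
Runs:
  'b' x 1 => "b1"
  'a' x 1 => "a1"
  'b' x 2 => "b2"
  'c' x 1 => "c1"
  'a' x 1 => "a1"
  'b' x 1 => "b1"
  'a' x 3 => "a3"
Compressed: "b1a1b2c1a1b1a3"
Compressed length: 14

14


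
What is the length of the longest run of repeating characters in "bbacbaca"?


Input: "bbacbaca"
Scanning for longest run:
  Position 1 ('b'): continues run of 'b', length=2
  Position 2 ('a'): new char, reset run to 1
  Position 3 ('c'): new char, reset run to 1
  Position 4 ('b'): new char, reset run to 1
  Position 5 ('a'): new char, reset run to 1
  Position 6 ('c'): new char, reset run to 1
  Position 7 ('a'): new char, reset run to 1
Longest run: 'b' with length 2

2


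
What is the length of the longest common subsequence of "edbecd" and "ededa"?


LCS of "edbecd" and "ededa"
DP table:
           e    d    e    d    a
      0    0    0    0    0    0
  e   0    1    1    1    1    1
  d   0    1    2    2    2    2
  b   0    1    2    2    2    2
  e   0    1    2    3    3    3
  c   0    1    2    3    3    3
  d   0    1    2    3    4    4
LCS length = dp[6][5] = 4

4


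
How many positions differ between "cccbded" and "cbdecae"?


Comparing "cccbded" and "cbdecae" position by position:
  Position 0: 'c' vs 'c' => same
  Position 1: 'c' vs 'b' => DIFFER
  Position 2: 'c' vs 'd' => DIFFER
  Position 3: 'b' vs 'e' => DIFFER
  Position 4: 'd' vs 'c' => DIFFER
  Position 5: 'e' vs 'a' => DIFFER
  Position 6: 'd' vs 'e' => DIFFER
Positions that differ: 6

6


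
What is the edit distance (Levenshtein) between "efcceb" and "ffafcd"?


Computing edit distance: "efcceb" -> "ffafcd"
DP table:
           f    f    a    f    c    d
      0    1    2    3    4    5    6
  e   1    1    2    3    4    5    6
  f   2    1    1    2    3    4    5
  c   3    2    2    2    3    3    4
  c   4    3    3    3    3    3    4
  e   5    4    4    4    4    4    4
  b   6    5    5    5    5    5    5
Edit distance = dp[6][6] = 5

5


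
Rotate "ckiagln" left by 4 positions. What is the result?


Input: "ckiagln", rotate left by 4
First 4 characters: "ckia"
Remaining characters: "gln"
Concatenate remaining + first: "gln" + "ckia" = "glnckia"

glnckia


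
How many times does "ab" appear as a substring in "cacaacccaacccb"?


Searching for "ab" in "cacaacccaacccb"
Scanning each position:
  Position 0: "ca" => no
  Position 1: "ac" => no
  Position 2: "ca" => no
  Position 3: "aa" => no
  Position 4: "ac" => no
  Position 5: "cc" => no
  Position 6: "cc" => no
  Position 7: "ca" => no
  Position 8: "aa" => no
  Position 9: "ac" => no
  Position 10: "cc" => no
  Position 11: "cc" => no
  Position 12: "cb" => no
Total occurrences: 0

0


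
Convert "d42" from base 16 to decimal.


Input: "d42" in base 16
Positional expansion:
  Digit 'd' (value 13) x 16^2 = 3328
  Digit '4' (value 4) x 16^1 = 64
  Digit '2' (value 2) x 16^0 = 2
Sum = 3394

3394


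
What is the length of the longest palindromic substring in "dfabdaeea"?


Input: "dfabdaeea"
Checking substrings for palindromes:
  [5:9] "aeea" (len 4) => palindrome
  [6:8] "ee" (len 2) => palindrome
Longest palindromic substring: "aeea" with length 4

4


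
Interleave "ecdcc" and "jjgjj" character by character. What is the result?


Interleaving "ecdcc" and "jjgjj":
  Position 0: 'e' from first, 'j' from second => "ej"
  Position 1: 'c' from first, 'j' from second => "cj"
  Position 2: 'd' from first, 'g' from second => "dg"
  Position 3: 'c' from first, 'j' from second => "cj"
  Position 4: 'c' from first, 'j' from second => "cj"
Result: ejcjdgcjcj

ejcjdgcjcj


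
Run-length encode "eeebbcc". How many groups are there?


Input: eeebbcc
Scanning for consecutive runs:
  Group 1: 'e' x 3 (positions 0-2)
  Group 2: 'b' x 2 (positions 3-4)
  Group 3: 'c' x 2 (positions 5-6)
Total groups: 3

3


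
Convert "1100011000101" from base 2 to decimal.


Input: "1100011000101" in base 2
Positional expansion:
  Digit '1' (value 1) x 2^12 = 4096
  Digit '1' (value 1) x 2^11 = 2048
  Digit '0' (value 0) x 2^10 = 0
  Digit '0' (value 0) x 2^9 = 0
  Digit '0' (value 0) x 2^8 = 0
  Digit '1' (value 1) x 2^7 = 128
  Digit '1' (value 1) x 2^6 = 64
  Digit '0' (value 0) x 2^5 = 0
  Digit '0' (value 0) x 2^4 = 0
  Digit '0' (value 0) x 2^3 = 0
  Digit '1' (value 1) x 2^2 = 4
  Digit '0' (value 0) x 2^1 = 0
  Digit '1' (value 1) x 2^0 = 1
Sum = 6341

6341


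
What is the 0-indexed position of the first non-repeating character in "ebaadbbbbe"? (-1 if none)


Input: ebaadbbbbe
Character frequencies:
  'a': 2
  'b': 5
  'd': 1
  'e': 2
Scanning left to right for freq == 1:
  Position 0 ('e'): freq=2, skip
  Position 1 ('b'): freq=5, skip
  Position 2 ('a'): freq=2, skip
  Position 3 ('a'): freq=2, skip
  Position 4 ('d'): unique! => answer = 4

4


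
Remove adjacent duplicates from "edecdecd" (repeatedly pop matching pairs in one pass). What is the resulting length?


Input: edecdecd
Stack-based adjacent duplicate removal:
  Read 'e': push. Stack: e
  Read 'd': push. Stack: ed
  Read 'e': push. Stack: ede
  Read 'c': push. Stack: edec
  Read 'd': push. Stack: edecd
  Read 'e': push. Stack: edecde
  Read 'c': push. Stack: edecdec
  Read 'd': push. Stack: edecdecd
Final stack: "edecdecd" (length 8)

8


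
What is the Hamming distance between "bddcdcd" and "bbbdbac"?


Comparing "bddcdcd" and "bbbdbac" position by position:
  Position 0: 'b' vs 'b' => same
  Position 1: 'd' vs 'b' => differ
  Position 2: 'd' vs 'b' => differ
  Position 3: 'c' vs 'd' => differ
  Position 4: 'd' vs 'b' => differ
  Position 5: 'c' vs 'a' => differ
  Position 6: 'd' vs 'c' => differ
Total differences (Hamming distance): 6

6


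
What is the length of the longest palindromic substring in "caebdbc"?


Input: "caebdbc"
Checking substrings for palindromes:
  [3:6] "bdb" (len 3) => palindrome
Longest palindromic substring: "bdb" with length 3

3


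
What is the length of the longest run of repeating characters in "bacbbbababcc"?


Input: "bacbbbababcc"
Scanning for longest run:
  Position 1 ('a'): new char, reset run to 1
  Position 2 ('c'): new char, reset run to 1
  Position 3 ('b'): new char, reset run to 1
  Position 4 ('b'): continues run of 'b', length=2
  Position 5 ('b'): continues run of 'b', length=3
  Position 6 ('a'): new char, reset run to 1
  Position 7 ('b'): new char, reset run to 1
  Position 8 ('a'): new char, reset run to 1
  Position 9 ('b'): new char, reset run to 1
  Position 10 ('c'): new char, reset run to 1
  Position 11 ('c'): continues run of 'c', length=2
Longest run: 'b' with length 3

3


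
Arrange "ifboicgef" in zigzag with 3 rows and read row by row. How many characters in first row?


Zigzag "ifboicgef" into 3 rows:
Placing characters:
  'i' => row 0
  'f' => row 1
  'b' => row 2
  'o' => row 1
  'i' => row 0
  'c' => row 1
  'g' => row 2
  'e' => row 1
  'f' => row 0
Rows:
  Row 0: "iif"
  Row 1: "foce"
  Row 2: "bg"
First row length: 3

3


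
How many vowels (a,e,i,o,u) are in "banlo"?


Input: banlo
Checking each character:
  'b' at position 0: consonant
  'a' at position 1: vowel (running total: 1)
  'n' at position 2: consonant
  'l' at position 3: consonant
  'o' at position 4: vowel (running total: 2)
Total vowels: 2

2


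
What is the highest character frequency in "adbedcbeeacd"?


Input: adbedcbeeacd
Character counts:
  'a': 2
  'b': 2
  'c': 2
  'd': 3
  'e': 3
Maximum frequency: 3

3


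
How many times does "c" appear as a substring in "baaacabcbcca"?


Searching for "c" in "baaacabcbcca"
Scanning each position:
  Position 0: "b" => no
  Position 1: "a" => no
  Position 2: "a" => no
  Position 3: "a" => no
  Position 4: "c" => MATCH
  Position 5: "a" => no
  Position 6: "b" => no
  Position 7: "c" => MATCH
  Position 8: "b" => no
  Position 9: "c" => MATCH
  Position 10: "c" => MATCH
  Position 11: "a" => no
Total occurrences: 4

4
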